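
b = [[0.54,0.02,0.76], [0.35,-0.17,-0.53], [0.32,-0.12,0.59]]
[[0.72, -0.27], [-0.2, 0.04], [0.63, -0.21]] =b@[[0.26,-0.18], [-0.7,0.11], [0.78,-0.23]]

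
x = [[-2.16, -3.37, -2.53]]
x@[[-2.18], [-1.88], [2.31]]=[[5.2]]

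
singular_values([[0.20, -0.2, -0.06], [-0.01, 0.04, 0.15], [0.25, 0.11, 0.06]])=[0.33, 0.26, 0.12]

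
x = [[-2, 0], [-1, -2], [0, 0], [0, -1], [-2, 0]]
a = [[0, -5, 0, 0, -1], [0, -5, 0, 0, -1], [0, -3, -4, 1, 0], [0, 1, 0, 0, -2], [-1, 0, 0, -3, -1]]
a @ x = [[7, 10], [7, 10], [3, 5], [3, -2], [4, 3]]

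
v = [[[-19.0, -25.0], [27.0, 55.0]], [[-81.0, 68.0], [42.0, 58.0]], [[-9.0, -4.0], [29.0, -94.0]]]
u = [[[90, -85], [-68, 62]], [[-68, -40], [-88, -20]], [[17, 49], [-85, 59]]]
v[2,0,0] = -9.0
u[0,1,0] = -68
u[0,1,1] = 62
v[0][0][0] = -19.0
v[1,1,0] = 42.0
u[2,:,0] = [17, -85]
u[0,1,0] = -68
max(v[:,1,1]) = 58.0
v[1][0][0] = -81.0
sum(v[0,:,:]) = 38.0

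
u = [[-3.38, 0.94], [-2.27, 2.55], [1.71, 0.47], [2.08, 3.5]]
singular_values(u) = [4.9, 4.44]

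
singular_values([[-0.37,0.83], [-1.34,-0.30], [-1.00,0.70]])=[1.77, 1.04]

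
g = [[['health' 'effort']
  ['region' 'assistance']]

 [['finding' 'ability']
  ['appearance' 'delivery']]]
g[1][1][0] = 'appearance'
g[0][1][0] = 'region'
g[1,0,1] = 'ability'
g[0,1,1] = 'assistance'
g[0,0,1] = 'effort'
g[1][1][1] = 'delivery'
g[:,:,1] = [['effort', 'assistance'], ['ability', 'delivery']]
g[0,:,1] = ['effort', 'assistance']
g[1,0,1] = 'ability'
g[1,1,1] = 'delivery'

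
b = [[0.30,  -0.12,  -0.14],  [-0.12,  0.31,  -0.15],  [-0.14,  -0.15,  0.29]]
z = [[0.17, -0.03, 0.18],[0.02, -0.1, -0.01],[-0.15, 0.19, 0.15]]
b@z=[[0.07, -0.02, 0.03], [0.01, -0.06, -0.05], [-0.07, 0.07, 0.02]]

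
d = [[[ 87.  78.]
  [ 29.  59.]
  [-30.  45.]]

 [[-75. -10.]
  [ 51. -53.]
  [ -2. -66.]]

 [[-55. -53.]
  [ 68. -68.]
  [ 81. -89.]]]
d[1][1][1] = -53.0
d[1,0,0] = -75.0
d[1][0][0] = -75.0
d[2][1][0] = 68.0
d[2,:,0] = [-55.0, 68.0, 81.0]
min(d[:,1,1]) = -68.0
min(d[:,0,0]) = -75.0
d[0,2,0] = -30.0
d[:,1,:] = [[29.0, 59.0], [51.0, -53.0], [68.0, -68.0]]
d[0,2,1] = 45.0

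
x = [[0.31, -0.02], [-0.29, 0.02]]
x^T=[[0.31,-0.29], [-0.02,0.02]]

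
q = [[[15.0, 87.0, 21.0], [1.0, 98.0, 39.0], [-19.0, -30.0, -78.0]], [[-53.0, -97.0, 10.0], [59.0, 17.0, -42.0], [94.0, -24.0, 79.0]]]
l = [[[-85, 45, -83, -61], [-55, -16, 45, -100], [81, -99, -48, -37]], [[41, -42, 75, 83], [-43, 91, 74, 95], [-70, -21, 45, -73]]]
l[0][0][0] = -85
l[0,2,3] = -37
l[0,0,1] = 45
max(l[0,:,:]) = 81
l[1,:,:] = [[41, -42, 75, 83], [-43, 91, 74, 95], [-70, -21, 45, -73]]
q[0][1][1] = 98.0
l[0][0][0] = -85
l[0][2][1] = -99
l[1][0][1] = -42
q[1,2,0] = 94.0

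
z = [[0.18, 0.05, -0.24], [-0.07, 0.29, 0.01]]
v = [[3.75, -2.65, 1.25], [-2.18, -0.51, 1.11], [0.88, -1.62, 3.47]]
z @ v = [[0.35, -0.11, -0.55], [-0.89, 0.02, 0.27]]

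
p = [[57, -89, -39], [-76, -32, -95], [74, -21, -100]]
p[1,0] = -76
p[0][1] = -89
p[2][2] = -100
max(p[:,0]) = 74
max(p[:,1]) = -21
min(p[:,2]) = -100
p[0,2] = -39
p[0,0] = 57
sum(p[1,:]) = -203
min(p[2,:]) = -100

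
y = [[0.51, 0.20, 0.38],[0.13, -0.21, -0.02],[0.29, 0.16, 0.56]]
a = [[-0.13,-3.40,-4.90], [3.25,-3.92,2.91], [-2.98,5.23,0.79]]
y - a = [[0.64, 3.60, 5.28],[-3.12, 3.71, -2.93],[3.27, -5.07, -0.23]]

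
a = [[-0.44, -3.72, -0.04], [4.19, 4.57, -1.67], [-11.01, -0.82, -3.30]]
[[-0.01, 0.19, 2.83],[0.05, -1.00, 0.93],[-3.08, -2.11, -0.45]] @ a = [[-30.36, -1.42, -9.66], [-14.45, -5.52, -1.4], [-2.53, 2.18, 5.13]]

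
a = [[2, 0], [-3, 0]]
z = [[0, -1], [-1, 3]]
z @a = [[3, 0], [-11, 0]]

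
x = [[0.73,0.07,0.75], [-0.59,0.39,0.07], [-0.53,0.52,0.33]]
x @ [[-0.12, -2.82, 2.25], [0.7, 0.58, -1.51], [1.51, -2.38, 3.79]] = [[1.09, -3.80, 4.38], [0.45, 1.72, -1.65], [0.93, 1.01, -0.73]]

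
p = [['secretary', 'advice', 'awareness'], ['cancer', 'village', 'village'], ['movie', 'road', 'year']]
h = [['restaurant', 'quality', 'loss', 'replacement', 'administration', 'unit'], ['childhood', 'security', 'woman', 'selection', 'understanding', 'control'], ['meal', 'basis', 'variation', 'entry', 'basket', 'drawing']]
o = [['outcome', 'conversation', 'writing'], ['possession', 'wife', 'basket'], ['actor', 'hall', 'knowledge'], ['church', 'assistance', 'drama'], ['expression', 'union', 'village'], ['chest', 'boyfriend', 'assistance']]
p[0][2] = 'awareness'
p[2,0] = 'movie'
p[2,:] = ['movie', 'road', 'year']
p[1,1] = 'village'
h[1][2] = 'woman'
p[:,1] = ['advice', 'village', 'road']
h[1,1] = 'security'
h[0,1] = 'quality'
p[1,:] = ['cancer', 'village', 'village']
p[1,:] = ['cancer', 'village', 'village']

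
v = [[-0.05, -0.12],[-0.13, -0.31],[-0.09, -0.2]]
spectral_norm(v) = 0.42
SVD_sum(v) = [[-0.05,-0.12],[-0.13,-0.31],[-0.09,-0.20]] + [[0.00, -0.00], [0.0, -0.0], [-0.00, 0.00]]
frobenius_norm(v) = 0.42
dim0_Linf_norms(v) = [0.13, 0.31]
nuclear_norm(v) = 0.43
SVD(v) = [[-0.31, -0.24], [-0.8, -0.46], [-0.52, 0.85]] @ diag([0.4218720945939227, 0.004892423012813227]) @ [[0.39, 0.92], [-0.92, 0.39]]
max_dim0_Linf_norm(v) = 0.31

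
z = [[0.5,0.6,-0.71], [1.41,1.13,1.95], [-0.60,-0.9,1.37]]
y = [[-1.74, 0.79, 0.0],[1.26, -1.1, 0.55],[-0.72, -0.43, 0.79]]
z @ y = [[0.40,  0.04,  -0.23], [-2.43,  -0.97,  2.16], [-1.08,  -0.07,  0.59]]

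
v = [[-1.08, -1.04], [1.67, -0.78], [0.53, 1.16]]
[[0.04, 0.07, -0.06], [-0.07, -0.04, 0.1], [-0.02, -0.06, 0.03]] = v @ [[-0.04, -0.04, 0.06],  [-0.0, -0.03, -0.0]]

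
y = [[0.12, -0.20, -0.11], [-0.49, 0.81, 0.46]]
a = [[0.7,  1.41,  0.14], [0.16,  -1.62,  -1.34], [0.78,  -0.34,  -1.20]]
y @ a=[[-0.03,0.53,0.42], [0.15,-2.16,-1.71]]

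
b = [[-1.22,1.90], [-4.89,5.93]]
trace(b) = 4.71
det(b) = 2.06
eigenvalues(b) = [0.49, 4.22]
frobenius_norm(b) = 8.01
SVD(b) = [[-0.28,-0.96], [-0.96,0.28]] @ diag([8.00683695914918, 0.2568305075389621]) @ [[0.63, -0.78], [-0.78, -0.63]]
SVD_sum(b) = [[-1.41, 1.74], [-4.83, 5.98]] + [[0.19, 0.16], [-0.06, -0.05]]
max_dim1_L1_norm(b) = 10.82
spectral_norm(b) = 8.01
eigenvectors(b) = [[-0.74, -0.33],[-0.67, -0.94]]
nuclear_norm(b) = 8.26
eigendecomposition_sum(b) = [[0.71, -0.25], [0.64, -0.22]] + [[-1.93, 2.15],[-5.53, 6.15]]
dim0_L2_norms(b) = [5.04, 6.23]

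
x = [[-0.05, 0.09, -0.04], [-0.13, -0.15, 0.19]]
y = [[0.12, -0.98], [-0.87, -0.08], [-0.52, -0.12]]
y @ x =[[0.12, 0.16, -0.19], [0.05, -0.07, 0.02], [0.04, -0.03, -0.00]]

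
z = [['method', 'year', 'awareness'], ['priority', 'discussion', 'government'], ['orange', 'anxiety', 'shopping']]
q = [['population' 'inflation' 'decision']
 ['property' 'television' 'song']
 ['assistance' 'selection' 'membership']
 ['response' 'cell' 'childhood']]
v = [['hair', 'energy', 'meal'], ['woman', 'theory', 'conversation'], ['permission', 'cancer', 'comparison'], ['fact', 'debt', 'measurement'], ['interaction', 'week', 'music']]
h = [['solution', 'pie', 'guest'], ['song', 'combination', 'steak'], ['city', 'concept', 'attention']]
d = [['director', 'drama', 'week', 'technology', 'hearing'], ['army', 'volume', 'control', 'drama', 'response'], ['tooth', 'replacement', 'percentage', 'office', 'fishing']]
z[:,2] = ['awareness', 'government', 'shopping']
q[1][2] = 'song'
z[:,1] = ['year', 'discussion', 'anxiety']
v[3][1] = 'debt'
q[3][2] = 'childhood'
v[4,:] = ['interaction', 'week', 'music']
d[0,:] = ['director', 'drama', 'week', 'technology', 'hearing']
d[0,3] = 'technology'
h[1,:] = ['song', 'combination', 'steak']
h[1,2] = 'steak'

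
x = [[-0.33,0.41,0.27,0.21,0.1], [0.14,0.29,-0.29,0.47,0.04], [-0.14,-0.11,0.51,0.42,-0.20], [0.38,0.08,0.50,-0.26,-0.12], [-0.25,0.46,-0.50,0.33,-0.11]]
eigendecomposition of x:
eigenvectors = [[-0.29+0.00j, (0.5+0j), -0.09+0.49j, -0.09-0.49j, (0.27+0j)], [-0.09+0.00j, (0.59+0j), -0.24-0.26j, -0.24+0.26j, (-0.36+0j)], [(-0.76+0j), 0.40+0.00j, (-0.31-0.09j), (-0.31+0.09j), 0.04+0.00j], [-0.50+0.00j, (0.48+0j), 0.46+0.09j, 0.46-0.09j, 0.32+0.00j], [0.27+0.00j, 0.15+0.00j, -0.55+0.00j, (-0.55-0j), 0.83+0.00j]]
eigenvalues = [(0.79+0j), (0.61+0j), (-0.51+0.31j), (-0.51-0.31j), (-0.29+0j)]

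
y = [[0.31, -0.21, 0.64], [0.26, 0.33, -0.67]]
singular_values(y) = [1.0, 0.41]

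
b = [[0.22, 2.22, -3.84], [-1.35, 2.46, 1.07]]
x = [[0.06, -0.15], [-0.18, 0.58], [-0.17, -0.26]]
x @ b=[[0.22, -0.24, -0.39], [-0.82, 1.03, 1.31], [0.31, -1.02, 0.37]]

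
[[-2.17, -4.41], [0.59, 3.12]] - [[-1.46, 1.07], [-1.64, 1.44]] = [[-0.71, -5.48],[2.23, 1.68]]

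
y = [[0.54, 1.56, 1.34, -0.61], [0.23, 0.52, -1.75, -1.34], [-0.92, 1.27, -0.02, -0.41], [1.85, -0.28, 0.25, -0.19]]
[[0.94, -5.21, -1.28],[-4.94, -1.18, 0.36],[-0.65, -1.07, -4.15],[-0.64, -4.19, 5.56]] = y @ [[-0.76, -3.23, 3.22], [-0.94, -3.94, -0.49], [2.23, 0.91, -1.03], [0.28, -2.39, 1.44]]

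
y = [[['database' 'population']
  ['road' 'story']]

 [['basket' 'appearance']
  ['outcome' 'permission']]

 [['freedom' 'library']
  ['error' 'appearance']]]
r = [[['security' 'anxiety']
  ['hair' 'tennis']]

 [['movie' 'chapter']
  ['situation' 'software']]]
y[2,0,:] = ['freedom', 'library']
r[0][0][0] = 'security'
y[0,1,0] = 'road'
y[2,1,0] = 'error'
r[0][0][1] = 'anxiety'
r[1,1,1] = 'software'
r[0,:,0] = ['security', 'hair']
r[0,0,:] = ['security', 'anxiety']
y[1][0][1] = 'appearance'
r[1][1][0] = 'situation'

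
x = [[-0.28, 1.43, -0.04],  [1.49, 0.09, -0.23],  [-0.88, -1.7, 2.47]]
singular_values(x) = [3.29, 1.58, 0.93]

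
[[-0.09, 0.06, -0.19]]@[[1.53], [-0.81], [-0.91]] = [[-0.01]]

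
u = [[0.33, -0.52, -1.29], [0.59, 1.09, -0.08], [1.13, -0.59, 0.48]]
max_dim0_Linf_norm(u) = 1.29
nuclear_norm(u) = 4.03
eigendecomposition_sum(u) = [[(0.15+0.66j), -0.35-0.01j, -0.61+0.19j], [(0.21-0.15j), (0.04+0.12j), (0.15+0.19j)], [0.61-0.10j, -0.03+0.31j, (0.14+0.56j)]] + [[0.15-0.66j, (-0.35+0.01j), -0.61-0.19j], [0.21+0.15j, 0.04-0.12j, 0.15-0.19j], [(0.61+0.1j), -0.03-0.31j, 0.14-0.56j]] + [[(0.03-0j), 0.17-0.00j, -0.07+0.00j], [0.17-0.00j, (1-0j), (-0.39+0j)], [-0.09+0.00j, -0.52+0.00j, 0.20-0.00j]]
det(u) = 2.39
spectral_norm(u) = 1.47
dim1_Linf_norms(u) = [1.29, 1.09, 1.13]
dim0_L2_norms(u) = [1.32, 1.34, 1.38]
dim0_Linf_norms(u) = [1.13, 1.09, 1.29]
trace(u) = 1.90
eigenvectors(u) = [[0.71+0.00j, (0.71-0j), (-0.15+0j)], [-0.10-0.25j, -0.10+0.25j, (-0.88+0j)], [0.04-0.65j, 0.04+0.65j, (0.46+0j)]]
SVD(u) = [[-0.9, 0.16, -0.4], [0.39, -0.10, -0.92], [-0.19, -0.98, 0.02]] @ diag([1.473881505919174, 1.357854876832738, 1.193860728883808]) @ [[-0.19, 0.68, 0.71],[-0.82, 0.28, -0.50],[-0.54, -0.67, 0.5]]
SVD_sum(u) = [[0.25,-0.91,-0.94], [-0.11,0.39,0.4], [0.05,-0.19,-0.20]] + [[-0.18,0.06,-0.11], [0.11,-0.04,0.07], [1.09,-0.38,0.66]] + [[0.26,0.32,-0.24],[0.59,0.74,-0.55],[-0.02,-0.02,0.01]]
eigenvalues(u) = [(0.33+1.35j), (0.33-1.35j), (1.23+0j)]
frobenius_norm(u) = 2.33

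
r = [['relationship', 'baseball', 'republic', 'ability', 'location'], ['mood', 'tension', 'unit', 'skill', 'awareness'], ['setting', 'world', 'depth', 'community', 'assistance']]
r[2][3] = 'community'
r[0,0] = 'relationship'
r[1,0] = 'mood'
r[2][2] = 'depth'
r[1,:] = ['mood', 'tension', 'unit', 'skill', 'awareness']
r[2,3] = 'community'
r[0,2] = 'republic'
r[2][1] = 'world'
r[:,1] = ['baseball', 'tension', 'world']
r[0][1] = 'baseball'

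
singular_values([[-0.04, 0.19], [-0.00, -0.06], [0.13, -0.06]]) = [0.23, 0.11]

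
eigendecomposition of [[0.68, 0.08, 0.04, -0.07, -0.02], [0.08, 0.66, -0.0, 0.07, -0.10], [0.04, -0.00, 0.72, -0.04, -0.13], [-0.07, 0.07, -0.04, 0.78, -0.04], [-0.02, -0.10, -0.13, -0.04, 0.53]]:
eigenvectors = [[0.10,-0.63,-0.59,0.46,-0.17], [-0.38,0.57,-0.46,0.06,-0.57], [-0.39,-0.15,0.63,0.56,-0.35], [-0.04,-0.45,0.13,-0.66,-0.59], [-0.83,-0.24,-0.17,-0.19,0.43]]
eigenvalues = [0.42, 0.56, 0.71, 0.85, 0.83]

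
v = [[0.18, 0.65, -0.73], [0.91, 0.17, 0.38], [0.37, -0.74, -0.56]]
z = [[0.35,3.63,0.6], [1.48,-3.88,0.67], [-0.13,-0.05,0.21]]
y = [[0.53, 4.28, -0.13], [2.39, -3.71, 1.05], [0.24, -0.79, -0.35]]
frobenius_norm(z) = 5.61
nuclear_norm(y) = 8.57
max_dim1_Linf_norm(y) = 4.28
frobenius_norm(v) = 1.73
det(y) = 5.92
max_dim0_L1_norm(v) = 1.67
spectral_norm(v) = 1.00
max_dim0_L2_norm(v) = 1.0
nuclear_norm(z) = 7.17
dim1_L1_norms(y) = [4.94, 7.15, 1.38]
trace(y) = -3.53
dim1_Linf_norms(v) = [0.73, 0.91, 0.74]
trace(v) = -0.21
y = z + v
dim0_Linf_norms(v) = [0.91, 0.74, 0.73]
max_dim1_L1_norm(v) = 1.67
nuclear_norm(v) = 2.99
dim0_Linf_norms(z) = [1.48, 3.88, 0.67]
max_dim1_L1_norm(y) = 7.15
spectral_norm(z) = 5.38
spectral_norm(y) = 5.91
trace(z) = -3.32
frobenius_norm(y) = 6.32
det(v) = 0.99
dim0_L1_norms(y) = [3.16, 8.78, 1.53]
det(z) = -2.06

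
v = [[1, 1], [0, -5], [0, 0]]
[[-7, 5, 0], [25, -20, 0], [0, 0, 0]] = v@[[-2, 1, 0], [-5, 4, 0]]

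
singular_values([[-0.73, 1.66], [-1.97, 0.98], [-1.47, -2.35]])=[3.05, 2.56]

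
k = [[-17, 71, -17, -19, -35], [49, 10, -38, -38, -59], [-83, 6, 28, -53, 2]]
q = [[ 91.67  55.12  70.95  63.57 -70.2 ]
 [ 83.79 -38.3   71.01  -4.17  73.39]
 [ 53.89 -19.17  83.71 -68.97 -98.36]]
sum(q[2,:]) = -48.900000000000006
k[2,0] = -83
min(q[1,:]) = -38.3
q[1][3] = -4.17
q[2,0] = 53.89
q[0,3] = 63.57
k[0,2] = -17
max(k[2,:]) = 28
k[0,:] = [-17, 71, -17, -19, -35]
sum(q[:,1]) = -2.3500000000000014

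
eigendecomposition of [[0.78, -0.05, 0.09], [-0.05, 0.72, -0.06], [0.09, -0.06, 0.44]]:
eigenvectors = [[0.21, 0.83, 0.51], [-0.15, -0.49, 0.86], [-0.96, 0.26, -0.02]]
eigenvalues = [0.41, 0.84, 0.69]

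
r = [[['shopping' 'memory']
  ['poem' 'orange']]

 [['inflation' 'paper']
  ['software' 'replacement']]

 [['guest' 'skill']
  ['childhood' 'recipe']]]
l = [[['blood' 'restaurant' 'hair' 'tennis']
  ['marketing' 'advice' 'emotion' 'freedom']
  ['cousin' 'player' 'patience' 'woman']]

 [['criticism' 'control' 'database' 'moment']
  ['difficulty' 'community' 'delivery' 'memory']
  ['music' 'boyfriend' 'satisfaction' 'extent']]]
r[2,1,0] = 'childhood'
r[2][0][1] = 'skill'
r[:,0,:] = [['shopping', 'memory'], ['inflation', 'paper'], ['guest', 'skill']]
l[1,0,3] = 'moment'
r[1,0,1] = 'paper'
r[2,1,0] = 'childhood'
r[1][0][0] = 'inflation'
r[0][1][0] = 'poem'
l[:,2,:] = [['cousin', 'player', 'patience', 'woman'], ['music', 'boyfriend', 'satisfaction', 'extent']]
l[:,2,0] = ['cousin', 'music']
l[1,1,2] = 'delivery'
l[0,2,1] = 'player'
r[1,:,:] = [['inflation', 'paper'], ['software', 'replacement']]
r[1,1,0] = 'software'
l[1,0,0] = 'criticism'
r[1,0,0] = 'inflation'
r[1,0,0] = 'inflation'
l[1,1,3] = 'memory'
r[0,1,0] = 'poem'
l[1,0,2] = 'database'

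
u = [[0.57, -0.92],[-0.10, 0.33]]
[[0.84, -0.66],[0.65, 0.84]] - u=[[0.27, 0.26], [0.75, 0.51]]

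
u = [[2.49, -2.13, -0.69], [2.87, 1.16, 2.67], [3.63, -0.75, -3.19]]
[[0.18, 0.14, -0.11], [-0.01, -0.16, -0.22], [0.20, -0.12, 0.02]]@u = [[0.45,-0.14,0.60], [-1.28,0.0,0.28], [0.23,-0.58,-0.52]]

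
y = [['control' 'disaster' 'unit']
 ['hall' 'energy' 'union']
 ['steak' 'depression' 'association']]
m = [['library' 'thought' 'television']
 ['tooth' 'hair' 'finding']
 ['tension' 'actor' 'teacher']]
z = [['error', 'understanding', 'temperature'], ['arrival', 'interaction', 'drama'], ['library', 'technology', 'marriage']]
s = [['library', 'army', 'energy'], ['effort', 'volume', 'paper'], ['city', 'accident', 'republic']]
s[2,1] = 'accident'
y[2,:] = ['steak', 'depression', 'association']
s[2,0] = 'city'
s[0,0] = 'library'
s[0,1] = 'army'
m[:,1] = ['thought', 'hair', 'actor']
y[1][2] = 'union'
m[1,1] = 'hair'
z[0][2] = 'temperature'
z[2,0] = 'library'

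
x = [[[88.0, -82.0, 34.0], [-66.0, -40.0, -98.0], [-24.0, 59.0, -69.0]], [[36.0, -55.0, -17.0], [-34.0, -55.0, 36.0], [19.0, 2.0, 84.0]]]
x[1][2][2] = 84.0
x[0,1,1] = -40.0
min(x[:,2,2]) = -69.0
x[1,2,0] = 19.0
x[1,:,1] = [-55.0, -55.0, 2.0]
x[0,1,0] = -66.0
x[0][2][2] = -69.0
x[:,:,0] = [[88.0, -66.0, -24.0], [36.0, -34.0, 19.0]]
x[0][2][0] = -24.0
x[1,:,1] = [-55.0, -55.0, 2.0]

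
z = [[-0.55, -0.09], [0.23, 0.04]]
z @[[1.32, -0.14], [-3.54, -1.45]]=[[-0.41, 0.21],[0.16, -0.09]]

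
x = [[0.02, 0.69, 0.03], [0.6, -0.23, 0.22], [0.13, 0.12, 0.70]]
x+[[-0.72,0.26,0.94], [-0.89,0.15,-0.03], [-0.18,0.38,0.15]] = [[-0.7, 0.95, 0.97], [-0.29, -0.08, 0.19], [-0.05, 0.50, 0.85]]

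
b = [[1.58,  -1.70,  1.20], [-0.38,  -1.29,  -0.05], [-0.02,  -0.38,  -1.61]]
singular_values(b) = [2.74, 1.72, 0.94]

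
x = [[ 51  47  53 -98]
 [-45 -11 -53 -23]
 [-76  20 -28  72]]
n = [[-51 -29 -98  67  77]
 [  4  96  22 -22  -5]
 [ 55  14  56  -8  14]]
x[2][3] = 72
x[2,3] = 72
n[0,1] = -29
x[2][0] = -76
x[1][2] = -53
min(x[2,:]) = -76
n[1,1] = 96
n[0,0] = -51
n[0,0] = -51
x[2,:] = [-76, 20, -28, 72]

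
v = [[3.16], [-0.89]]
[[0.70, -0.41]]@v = [[2.58]]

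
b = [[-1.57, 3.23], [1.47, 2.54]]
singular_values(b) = [4.13, 2.12]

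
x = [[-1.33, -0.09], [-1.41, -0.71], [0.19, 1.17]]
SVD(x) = [[-0.58, 0.49], [-0.75, 0.01], [0.33, 0.87]] @ diag([2.117945089414039, 1.090187414267363]) @ [[0.89, 0.46], [-0.46, 0.89]]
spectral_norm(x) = 2.12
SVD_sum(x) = [[-1.09,-0.56], [-1.4,-0.72], [0.63,0.32]] + [[-0.24, 0.47], [-0.01, 0.01], [-0.44, 0.85]]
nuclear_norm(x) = 3.21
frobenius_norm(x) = 2.38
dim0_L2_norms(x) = [1.95, 1.37]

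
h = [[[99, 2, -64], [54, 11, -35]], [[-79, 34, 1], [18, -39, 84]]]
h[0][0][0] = 99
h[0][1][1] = 11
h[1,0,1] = 34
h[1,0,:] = [-79, 34, 1]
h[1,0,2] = 1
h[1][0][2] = 1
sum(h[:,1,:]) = 93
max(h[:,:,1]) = 34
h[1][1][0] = 18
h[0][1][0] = 54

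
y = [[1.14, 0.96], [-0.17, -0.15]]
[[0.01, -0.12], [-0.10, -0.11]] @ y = [[0.03, 0.03],[-0.1, -0.08]]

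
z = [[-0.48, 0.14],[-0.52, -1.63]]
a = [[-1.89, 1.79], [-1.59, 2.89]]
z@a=[[0.68,-0.45], [3.57,-5.64]]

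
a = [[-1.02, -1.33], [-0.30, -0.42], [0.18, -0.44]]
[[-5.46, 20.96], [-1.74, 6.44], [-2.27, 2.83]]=a @ [[-0.89, -7.94], [4.79, -9.67]]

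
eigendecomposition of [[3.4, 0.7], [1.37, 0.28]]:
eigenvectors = [[0.93, -0.20], [0.37, 0.98]]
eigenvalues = [3.68, -0.0]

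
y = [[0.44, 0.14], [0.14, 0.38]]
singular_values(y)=[0.55, 0.27]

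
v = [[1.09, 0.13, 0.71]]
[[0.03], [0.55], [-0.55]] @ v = [[0.03,0.0,0.02], [0.6,0.07,0.39], [-0.6,-0.07,-0.39]]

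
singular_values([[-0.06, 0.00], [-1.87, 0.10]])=[1.87, 0.0]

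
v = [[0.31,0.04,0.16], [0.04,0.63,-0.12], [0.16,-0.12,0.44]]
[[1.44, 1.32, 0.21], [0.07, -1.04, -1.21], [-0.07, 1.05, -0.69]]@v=[[0.53, 0.86, 0.16],[-0.21, -0.51, -0.40],[-0.09, 0.74, -0.44]]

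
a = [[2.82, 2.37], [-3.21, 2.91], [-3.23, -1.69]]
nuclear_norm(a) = 9.45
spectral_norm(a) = 5.42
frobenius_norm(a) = 6.76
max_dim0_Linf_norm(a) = 3.23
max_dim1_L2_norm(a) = 4.33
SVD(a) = [[-0.60, -0.42], [0.46, -0.88], [0.65, 0.23]] @ diag([5.415074604556265, 4.038250490879658]) @ [[-0.98,-0.22], [0.22,-0.98]]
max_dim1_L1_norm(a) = 6.12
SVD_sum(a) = [[3.19, 0.72], [-2.43, -0.55], [-3.44, -0.78]] + [[-0.37, 1.65], [-0.78, 3.46], [0.21, -0.91]]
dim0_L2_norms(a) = [5.36, 4.12]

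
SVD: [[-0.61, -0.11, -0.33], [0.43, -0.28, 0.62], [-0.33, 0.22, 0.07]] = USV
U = [[-0.63,-0.60,-0.50], [0.74,-0.65,-0.14], [-0.24,-0.46,0.86]]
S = [1.03, 0.37, 0.32]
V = [[0.75, -0.18, 0.63], [0.64, 0.4, -0.65], [-0.13, 0.9, 0.42]]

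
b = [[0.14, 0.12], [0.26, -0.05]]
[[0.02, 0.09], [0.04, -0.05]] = b @ [[0.16, -0.03], [-0.03, 0.81]]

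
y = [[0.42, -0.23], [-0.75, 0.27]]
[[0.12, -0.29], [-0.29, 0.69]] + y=[[0.54, -0.52], [-1.04, 0.96]]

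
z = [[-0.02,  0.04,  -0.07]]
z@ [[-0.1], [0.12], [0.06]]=[[0.00]]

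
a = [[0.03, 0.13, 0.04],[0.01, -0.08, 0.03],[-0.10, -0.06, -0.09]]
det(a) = -0.00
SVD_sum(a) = [[0.06, 0.10, 0.06],[-0.02, -0.04, -0.02],[-0.06, -0.1, -0.06]] + [[-0.02, 0.03, -0.02], [0.04, -0.04, 0.04], [-0.04, 0.04, -0.04]] + [[-0.01,0.0,0.01], [-0.01,0.00,0.01], [-0.0,0.0,0.00]]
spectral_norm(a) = 0.19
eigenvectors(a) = [[-0.60-0.30j, -0.60+0.30j, -0.51+0.00j], [(0.12-0.15j), 0.12+0.15j, 0.70+0.00j], [0.72+0.00j, (0.72-0j), (-0.5+0j)]]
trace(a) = -0.14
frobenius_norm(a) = 0.22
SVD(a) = [[-0.69, 0.39, 0.61], [0.24, -0.67, 0.70], [0.68, 0.63, 0.37]] @ diag([0.19146789547342669, 0.10749798757944241, 0.016859053038264078]) @ [[-0.45, -0.78, -0.43], [-0.54, 0.62, -0.57], [-0.71, 0.03, 0.7]]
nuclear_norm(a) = 0.32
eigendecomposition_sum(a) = [[0.03+0.03j,(0.04+0.02j),(0.03+0j)], [(-0.01+0.01j),(-0.01+0.01j),-0.00+0.01j], [-0.04-0.02j,-0.05-0.00j,(-0.03+0.01j)]] + [[(0.03-0.03j), 0.04-0.02j, 0.03-0.00j], [-0.01-0.01j, -0.01-0.01j, (-0-0.01j)], [-0.04+0.02j, (-0.05+0j), (-0.03-0.01j)]] + [[-0.02-0.00j, 0.05-0.00j, -0.03-0.00j], [0.03+0.00j, (-0.06+0j), (0.04+0j)], [-0.02-0.00j, 0.04-0.00j, (-0.03-0j)]]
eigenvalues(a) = [(-0.02+0.05j), (-0.02-0.05j), (-0.11+0j)]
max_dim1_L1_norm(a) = 0.25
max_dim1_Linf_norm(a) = 0.13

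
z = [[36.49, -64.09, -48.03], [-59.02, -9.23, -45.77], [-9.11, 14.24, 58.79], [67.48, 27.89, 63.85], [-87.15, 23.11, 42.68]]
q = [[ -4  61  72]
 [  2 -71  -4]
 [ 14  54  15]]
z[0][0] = 36.49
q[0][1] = 61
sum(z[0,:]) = -75.63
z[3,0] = 67.48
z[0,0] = 36.49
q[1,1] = -71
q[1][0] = 2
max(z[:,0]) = 67.48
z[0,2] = -48.03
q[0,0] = -4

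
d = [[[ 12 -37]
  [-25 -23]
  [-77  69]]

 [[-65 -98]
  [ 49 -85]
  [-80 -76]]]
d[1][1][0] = 49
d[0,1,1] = -23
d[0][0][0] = 12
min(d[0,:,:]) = -77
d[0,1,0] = -25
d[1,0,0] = -65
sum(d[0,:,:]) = -81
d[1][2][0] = -80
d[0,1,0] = -25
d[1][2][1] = -76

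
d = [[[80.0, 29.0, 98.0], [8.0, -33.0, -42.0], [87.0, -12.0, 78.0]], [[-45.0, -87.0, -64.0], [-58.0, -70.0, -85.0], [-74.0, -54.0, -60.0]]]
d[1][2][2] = -60.0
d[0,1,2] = -42.0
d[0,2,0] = 87.0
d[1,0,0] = -45.0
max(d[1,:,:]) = -45.0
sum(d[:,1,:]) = -280.0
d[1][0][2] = -64.0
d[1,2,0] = -74.0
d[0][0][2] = 98.0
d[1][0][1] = -87.0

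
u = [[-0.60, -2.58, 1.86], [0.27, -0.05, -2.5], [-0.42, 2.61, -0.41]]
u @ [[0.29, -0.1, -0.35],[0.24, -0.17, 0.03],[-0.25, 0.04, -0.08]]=[[-1.26, 0.57, -0.02], [0.69, -0.12, 0.1], [0.61, -0.42, 0.26]]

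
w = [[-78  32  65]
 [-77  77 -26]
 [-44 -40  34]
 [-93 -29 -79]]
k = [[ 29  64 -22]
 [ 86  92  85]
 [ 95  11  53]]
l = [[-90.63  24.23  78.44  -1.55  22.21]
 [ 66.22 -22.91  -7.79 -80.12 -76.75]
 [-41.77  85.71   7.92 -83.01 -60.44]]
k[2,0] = 95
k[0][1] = 64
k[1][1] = 92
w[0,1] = 32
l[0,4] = 22.21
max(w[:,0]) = -44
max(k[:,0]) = 95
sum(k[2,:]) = 159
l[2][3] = -83.01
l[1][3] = -80.12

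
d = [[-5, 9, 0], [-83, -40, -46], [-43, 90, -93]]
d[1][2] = -46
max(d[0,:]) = 9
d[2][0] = -43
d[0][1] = 9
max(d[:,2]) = 0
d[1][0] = -83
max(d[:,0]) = -5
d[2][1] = 90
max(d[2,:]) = 90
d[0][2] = 0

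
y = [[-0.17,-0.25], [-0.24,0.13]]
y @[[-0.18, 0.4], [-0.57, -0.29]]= [[0.17, 0.00],[-0.03, -0.13]]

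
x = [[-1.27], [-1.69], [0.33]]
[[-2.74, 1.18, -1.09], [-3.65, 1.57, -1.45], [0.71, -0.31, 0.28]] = x@[[2.16,-0.93,0.86]]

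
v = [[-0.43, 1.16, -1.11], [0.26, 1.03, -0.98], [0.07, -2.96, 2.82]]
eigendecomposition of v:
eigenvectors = [[0.85, 0.01, -0.32], [-0.38, -0.69, -0.33], [-0.36, -0.72, 0.89]]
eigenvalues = [-0.48, -0.0, 3.9]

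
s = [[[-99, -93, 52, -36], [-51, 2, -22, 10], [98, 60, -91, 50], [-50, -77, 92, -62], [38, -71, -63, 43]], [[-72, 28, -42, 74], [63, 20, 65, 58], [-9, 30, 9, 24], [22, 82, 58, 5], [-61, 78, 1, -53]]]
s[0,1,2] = -22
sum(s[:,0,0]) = -171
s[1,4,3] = -53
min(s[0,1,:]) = -51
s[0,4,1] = -71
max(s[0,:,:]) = 98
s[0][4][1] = -71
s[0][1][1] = 2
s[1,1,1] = 20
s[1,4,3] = -53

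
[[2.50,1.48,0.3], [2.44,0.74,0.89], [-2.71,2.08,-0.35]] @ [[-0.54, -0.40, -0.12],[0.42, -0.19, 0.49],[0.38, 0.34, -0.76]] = [[-0.61,-1.18,0.20], [-0.67,-0.81,-0.61], [2.2,0.57,1.61]]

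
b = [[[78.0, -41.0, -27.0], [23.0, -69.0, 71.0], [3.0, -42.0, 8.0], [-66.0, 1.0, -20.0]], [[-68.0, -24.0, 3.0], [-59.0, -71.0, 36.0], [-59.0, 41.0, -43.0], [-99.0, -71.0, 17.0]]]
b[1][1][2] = 36.0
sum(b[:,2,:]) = -92.0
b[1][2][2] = -43.0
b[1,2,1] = 41.0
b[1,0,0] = -68.0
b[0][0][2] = -27.0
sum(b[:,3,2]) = -3.0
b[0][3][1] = 1.0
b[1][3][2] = 17.0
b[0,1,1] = -69.0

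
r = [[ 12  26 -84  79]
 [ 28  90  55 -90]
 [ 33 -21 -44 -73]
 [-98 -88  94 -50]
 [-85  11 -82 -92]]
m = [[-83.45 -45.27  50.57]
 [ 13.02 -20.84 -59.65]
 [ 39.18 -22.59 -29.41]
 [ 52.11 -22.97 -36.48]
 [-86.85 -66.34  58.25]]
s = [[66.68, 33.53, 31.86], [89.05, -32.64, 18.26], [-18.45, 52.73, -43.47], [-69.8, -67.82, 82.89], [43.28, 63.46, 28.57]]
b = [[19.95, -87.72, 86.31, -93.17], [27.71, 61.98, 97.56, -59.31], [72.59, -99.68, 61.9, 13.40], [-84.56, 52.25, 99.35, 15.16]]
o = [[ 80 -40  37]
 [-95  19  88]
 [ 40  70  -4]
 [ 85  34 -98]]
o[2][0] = 40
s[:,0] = [66.68, 89.05, -18.45, -69.8, 43.28]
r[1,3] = -90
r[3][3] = -50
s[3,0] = -69.8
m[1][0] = 13.02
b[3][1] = 52.25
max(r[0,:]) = 79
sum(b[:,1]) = -73.17000000000002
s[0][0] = 66.68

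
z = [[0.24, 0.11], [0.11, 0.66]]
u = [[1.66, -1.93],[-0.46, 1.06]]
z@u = [[0.35, -0.35], [-0.12, 0.49]]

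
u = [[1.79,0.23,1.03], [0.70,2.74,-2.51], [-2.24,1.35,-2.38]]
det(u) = 3.36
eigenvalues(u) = [(-0.29+1.07j), (-0.29-1.07j), (2.73+0j)]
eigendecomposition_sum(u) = [[(0.45+0.51j),-0.23-0.20j,(0.59+0.19j)], [(-0.87-0.75j),0.43+0.29j,-1.04-0.19j], [-1.25-0.39j,0.58+0.11j,(-1.17+0.27j)]] + [[0.45-0.51j, -0.23+0.20j, (0.59-0.19j)], [-0.87+0.75j, 0.43-0.29j, (-1.04+0.19j)], [-1.25+0.39j, 0.58-0.11j, (-1.17-0.27j)]] + [[0.88+0.00j, 0.68-0.00j, (-0.16+0j)], [(2.45+0j), (1.89-0j), (-0.43+0j)], [0.26+0.00j, (0.2-0j), (-0.05+0j)]]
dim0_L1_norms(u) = [4.73, 4.32, 5.92]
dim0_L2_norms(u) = [2.95, 3.06, 3.61]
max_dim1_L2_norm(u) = 3.78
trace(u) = 2.15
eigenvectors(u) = [[(0.31+0.19j), 0.31-0.19j, 0.34+0.00j], [(-0.57-0.24j), (-0.57+0.24j), (0.94+0j)], [(-0.7+0j), -0.70-0.00j, (0.1+0j)]]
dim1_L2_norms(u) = [2.08, 3.78, 3.54]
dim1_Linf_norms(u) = [1.79, 2.74, 2.38]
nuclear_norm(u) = 7.90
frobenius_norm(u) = 5.58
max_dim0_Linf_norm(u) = 2.74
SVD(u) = [[-0.26, -0.58, 0.77], [0.68, -0.68, -0.28], [0.69, 0.45, 0.57]] @ diag([4.772686117946095, 2.877773867079674, 0.24491792404382454]) @ [[-0.32, 0.57, -0.76],[-0.88, -0.48, 0.01],[-0.36, 0.67, 0.66]]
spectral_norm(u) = 4.77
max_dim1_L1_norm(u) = 5.97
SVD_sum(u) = [[0.39, -0.7, 0.92], [-1.03, 1.85, -2.45], [-1.05, 1.88, -2.48]] + [[1.47, 0.8, -0.01], [1.71, 0.93, -0.02], [-1.14, -0.62, 0.01]] + [[-0.07, 0.13, 0.12], [0.02, -0.05, -0.05], [-0.05, 0.09, 0.09]]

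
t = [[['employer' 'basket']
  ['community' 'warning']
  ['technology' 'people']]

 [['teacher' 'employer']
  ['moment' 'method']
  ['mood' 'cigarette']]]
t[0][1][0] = 'community'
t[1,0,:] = ['teacher', 'employer']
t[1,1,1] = 'method'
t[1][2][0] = 'mood'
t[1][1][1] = 'method'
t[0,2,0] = 'technology'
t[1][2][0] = 'mood'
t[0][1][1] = 'warning'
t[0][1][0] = 'community'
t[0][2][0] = 'technology'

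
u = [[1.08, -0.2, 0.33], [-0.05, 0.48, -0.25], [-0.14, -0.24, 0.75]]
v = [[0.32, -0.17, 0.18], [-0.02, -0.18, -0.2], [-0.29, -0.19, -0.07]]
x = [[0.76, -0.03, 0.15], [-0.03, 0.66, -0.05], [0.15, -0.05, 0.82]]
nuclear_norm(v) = 0.97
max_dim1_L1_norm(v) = 0.67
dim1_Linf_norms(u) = [1.08, 0.48, 0.75]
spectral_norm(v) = 0.48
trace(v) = 0.07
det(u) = 0.34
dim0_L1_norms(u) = [1.27, 0.92, 1.33]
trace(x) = 2.24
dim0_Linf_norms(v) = [0.32, 0.19, 0.2]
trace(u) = 2.31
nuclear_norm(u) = 2.37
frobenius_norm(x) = 1.32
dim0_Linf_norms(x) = [0.76, 0.66, 0.82]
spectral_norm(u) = 1.19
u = v + x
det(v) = -0.03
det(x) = 0.39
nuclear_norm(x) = 2.24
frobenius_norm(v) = 0.60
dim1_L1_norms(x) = [0.94, 0.74, 1.02]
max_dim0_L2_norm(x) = 0.84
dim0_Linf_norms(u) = [1.08, 0.48, 0.75]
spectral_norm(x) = 0.95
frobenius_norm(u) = 1.50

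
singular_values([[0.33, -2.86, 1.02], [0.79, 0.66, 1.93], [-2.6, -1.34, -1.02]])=[3.64, 3.0, 1.22]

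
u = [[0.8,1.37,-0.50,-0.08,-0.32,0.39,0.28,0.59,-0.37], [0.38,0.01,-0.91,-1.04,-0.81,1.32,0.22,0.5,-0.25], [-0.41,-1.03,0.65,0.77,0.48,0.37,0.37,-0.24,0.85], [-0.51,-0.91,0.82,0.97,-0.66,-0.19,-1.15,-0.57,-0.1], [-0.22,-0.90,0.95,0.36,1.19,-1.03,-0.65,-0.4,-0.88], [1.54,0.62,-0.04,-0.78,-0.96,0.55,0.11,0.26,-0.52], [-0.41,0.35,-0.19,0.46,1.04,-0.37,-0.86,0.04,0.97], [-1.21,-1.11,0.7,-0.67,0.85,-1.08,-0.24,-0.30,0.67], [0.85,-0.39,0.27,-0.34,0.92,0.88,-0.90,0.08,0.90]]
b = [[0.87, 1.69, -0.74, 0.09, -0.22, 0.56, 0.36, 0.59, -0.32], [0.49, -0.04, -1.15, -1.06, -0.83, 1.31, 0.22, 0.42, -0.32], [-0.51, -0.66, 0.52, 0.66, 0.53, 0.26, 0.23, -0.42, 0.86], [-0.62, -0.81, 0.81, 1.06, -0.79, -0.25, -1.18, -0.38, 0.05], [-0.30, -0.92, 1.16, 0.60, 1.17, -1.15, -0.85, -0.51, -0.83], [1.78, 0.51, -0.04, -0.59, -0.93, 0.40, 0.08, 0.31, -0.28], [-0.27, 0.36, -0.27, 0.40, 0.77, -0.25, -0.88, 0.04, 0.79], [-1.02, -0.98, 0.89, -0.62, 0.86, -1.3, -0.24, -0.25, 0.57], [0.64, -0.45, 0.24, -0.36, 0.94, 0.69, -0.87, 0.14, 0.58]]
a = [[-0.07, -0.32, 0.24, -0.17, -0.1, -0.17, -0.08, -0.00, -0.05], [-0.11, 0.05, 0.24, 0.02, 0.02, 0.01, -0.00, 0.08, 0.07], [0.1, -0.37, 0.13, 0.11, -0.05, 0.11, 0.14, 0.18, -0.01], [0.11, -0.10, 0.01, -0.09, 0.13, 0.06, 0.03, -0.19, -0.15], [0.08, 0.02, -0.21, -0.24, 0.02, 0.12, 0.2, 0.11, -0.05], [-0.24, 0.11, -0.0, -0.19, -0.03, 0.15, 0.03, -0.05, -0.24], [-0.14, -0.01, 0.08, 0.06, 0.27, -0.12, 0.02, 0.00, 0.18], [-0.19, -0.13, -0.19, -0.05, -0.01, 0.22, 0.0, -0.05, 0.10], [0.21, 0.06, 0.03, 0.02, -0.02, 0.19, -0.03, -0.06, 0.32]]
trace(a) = 0.48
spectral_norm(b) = 4.84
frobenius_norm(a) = 1.24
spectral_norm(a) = 0.63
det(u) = 2.28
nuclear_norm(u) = 15.45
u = a + b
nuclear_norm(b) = 15.47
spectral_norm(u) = 4.65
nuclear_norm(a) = 3.35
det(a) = -0.00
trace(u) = 3.91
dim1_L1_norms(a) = [1.2, 0.6, 1.2, 0.87, 1.05, 1.04, 0.88, 0.94, 0.94]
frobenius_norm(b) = 6.49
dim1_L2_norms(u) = [1.9, 2.19, 1.88, 2.2, 2.39, 2.22, 1.85, 2.47, 2.08]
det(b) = 0.02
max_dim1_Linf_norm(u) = 1.54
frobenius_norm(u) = 6.43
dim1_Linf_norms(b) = [1.69, 1.31, 0.86, 1.18, 1.17, 1.78, 0.88, 1.3, 0.94]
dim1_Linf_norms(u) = [1.37, 1.32, 1.03, 1.15, 1.19, 1.54, 1.04, 1.21, 0.92]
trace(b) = 3.43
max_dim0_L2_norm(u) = 2.54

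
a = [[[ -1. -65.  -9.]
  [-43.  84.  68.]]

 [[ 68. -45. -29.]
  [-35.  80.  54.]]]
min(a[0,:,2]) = -9.0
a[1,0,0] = 68.0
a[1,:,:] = [[68.0, -45.0, -29.0], [-35.0, 80.0, 54.0]]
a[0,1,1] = 84.0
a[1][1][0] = -35.0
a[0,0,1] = -65.0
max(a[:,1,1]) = 84.0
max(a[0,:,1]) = 84.0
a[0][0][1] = -65.0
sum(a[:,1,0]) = -78.0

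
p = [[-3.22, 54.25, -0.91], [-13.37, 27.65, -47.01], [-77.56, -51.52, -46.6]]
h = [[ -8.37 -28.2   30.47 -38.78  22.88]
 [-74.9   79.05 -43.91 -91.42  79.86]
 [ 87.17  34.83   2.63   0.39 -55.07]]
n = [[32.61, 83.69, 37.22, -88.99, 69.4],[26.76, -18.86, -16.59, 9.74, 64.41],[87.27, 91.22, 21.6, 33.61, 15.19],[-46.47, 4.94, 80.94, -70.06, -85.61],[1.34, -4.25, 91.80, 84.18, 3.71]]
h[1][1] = 79.05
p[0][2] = -0.91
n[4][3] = 84.18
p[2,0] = -77.56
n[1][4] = 64.41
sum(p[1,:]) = -32.73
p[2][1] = -51.52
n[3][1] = 4.94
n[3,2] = 80.94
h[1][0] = -74.9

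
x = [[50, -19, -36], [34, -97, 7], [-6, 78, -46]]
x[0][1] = -19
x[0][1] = -19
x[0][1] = -19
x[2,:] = [-6, 78, -46]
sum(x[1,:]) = -56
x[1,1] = -97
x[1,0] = 34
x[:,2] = [-36, 7, -46]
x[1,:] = [34, -97, 7]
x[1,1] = -97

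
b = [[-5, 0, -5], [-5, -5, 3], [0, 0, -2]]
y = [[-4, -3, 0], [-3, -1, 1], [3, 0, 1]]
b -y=[[-1, 3, -5], [-2, -4, 2], [-3, 0, -3]]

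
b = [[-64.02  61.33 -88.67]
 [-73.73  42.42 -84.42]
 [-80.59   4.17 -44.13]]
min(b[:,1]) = 4.17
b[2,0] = -80.59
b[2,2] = -44.13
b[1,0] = -73.73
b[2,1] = 4.17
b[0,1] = 61.33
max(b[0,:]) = 61.33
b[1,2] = -84.42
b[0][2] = -88.67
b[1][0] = -73.73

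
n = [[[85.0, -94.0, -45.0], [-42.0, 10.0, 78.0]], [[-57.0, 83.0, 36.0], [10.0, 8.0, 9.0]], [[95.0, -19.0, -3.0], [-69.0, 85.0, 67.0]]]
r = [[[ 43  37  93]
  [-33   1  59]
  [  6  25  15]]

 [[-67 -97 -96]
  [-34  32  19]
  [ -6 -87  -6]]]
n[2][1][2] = 67.0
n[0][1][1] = 10.0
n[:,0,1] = [-94.0, 83.0, -19.0]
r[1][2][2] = -6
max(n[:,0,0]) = 95.0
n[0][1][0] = -42.0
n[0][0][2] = -45.0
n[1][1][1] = 8.0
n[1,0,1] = 83.0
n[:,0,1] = [-94.0, 83.0, -19.0]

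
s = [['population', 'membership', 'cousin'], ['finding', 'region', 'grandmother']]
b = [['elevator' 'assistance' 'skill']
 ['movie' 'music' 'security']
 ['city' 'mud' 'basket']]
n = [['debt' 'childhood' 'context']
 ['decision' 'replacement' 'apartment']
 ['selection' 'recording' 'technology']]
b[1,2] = 'security'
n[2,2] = 'technology'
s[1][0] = 'finding'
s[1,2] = 'grandmother'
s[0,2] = 'cousin'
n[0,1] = 'childhood'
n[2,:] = ['selection', 'recording', 'technology']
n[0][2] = 'context'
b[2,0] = 'city'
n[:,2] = ['context', 'apartment', 'technology']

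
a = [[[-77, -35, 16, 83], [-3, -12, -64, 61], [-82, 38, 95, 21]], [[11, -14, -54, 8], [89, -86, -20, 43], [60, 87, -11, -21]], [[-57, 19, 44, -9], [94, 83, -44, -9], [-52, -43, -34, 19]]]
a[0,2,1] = 38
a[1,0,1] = -14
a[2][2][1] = -43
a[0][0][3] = 83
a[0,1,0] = -3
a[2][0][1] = 19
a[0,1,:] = [-3, -12, -64, 61]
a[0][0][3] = 83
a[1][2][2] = -11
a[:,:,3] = [[83, 61, 21], [8, 43, -21], [-9, -9, 19]]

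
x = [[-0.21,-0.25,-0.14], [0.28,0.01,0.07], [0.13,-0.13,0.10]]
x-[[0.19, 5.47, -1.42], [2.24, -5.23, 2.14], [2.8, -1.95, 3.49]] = [[-0.4,-5.72,1.28], [-1.96,5.24,-2.07], [-2.67,1.82,-3.39]]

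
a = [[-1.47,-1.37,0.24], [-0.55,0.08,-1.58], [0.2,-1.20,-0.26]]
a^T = [[-1.47, -0.55, 0.20], [-1.37, 0.08, -1.2], [0.24, -1.58, -0.26]]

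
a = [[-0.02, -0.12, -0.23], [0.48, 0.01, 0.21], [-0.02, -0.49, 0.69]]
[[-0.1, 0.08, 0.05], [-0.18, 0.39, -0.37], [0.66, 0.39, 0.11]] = a@ [[-0.67, 0.83, -0.75], [-0.38, -0.83, -0.24], [0.67, -0.00, -0.03]]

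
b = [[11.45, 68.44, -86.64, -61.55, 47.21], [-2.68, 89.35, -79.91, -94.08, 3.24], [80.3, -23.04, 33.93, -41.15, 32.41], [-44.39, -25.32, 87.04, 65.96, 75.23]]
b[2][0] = 80.3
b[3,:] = [-44.39, -25.32, 87.04, 65.96, 75.23]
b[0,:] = [11.45, 68.44, -86.64, -61.55, 47.21]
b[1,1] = 89.35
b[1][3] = -94.08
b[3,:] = [-44.39, -25.32, 87.04, 65.96, 75.23]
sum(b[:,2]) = -45.58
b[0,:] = [11.45, 68.44, -86.64, -61.55, 47.21]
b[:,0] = [11.45, -2.68, 80.3, -44.39]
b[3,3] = 65.96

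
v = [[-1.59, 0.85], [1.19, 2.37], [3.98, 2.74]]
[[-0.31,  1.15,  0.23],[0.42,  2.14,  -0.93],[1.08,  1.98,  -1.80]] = v@[[0.23, -0.19, -0.28],  [0.06, 1.0, -0.25]]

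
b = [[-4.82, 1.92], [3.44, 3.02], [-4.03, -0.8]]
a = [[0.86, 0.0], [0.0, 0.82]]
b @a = [[-4.15, 1.57], [2.96, 2.48], [-3.47, -0.66]]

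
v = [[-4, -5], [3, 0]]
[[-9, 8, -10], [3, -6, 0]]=v @[[1, -2, 0], [1, 0, 2]]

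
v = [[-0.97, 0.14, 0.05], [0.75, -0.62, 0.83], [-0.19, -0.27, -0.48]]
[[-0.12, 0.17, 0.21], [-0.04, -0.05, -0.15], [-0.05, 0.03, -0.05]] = v @ [[0.14, -0.18, -0.19], [0.16, -0.07, 0.15], [-0.05, 0.05, 0.1]]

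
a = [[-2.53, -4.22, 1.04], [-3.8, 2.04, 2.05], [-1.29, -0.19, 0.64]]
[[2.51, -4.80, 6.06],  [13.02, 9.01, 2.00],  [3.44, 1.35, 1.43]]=a @ [[-1.93, -1.55, -1.57], [1.0, 1.96, -0.78], [1.78, -0.43, -1.16]]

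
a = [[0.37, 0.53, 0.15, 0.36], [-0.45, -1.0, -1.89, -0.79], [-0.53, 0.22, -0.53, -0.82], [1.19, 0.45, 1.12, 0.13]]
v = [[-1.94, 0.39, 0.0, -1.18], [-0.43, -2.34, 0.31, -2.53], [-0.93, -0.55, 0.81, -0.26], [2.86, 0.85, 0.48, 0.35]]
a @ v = [[-0.06, -0.87, 0.46, -1.69], [0.80, 2.53, -2.22, 3.28], [-0.92, -1.13, -0.75, -0.08], [-3.17, -1.09, 1.11, -2.79]]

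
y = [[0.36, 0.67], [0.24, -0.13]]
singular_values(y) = [0.76, 0.27]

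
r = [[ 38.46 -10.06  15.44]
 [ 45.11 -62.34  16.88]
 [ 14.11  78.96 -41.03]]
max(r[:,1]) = 78.96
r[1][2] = 16.88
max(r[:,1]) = 78.96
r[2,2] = -41.03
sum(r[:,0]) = 97.67999999999999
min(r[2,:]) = -41.03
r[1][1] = -62.34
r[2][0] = 14.11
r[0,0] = 38.46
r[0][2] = 15.44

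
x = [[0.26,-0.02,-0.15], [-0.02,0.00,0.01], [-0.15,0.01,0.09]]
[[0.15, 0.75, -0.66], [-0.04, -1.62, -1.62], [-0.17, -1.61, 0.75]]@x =[[0.12, -0.01, -0.07], [0.26, -0.02, -0.16], [-0.12, 0.01, 0.08]]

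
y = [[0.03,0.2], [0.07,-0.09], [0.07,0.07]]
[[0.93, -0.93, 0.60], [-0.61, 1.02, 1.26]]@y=[[0.0, 0.31],  [0.14, -0.13]]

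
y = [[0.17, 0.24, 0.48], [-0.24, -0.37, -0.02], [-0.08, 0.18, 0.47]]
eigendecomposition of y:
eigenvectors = [[(-0.23+0j), (0.84+0j), (0.84-0j)],[(0.94+0j), (-0.29+0.08j), (-0.29-0.08j)],[-0.24+0.00j, (0.35+0.29j), (0.35-0.29j)]]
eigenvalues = [(-0.31+0j), (0.29+0.19j), (0.29-0.19j)]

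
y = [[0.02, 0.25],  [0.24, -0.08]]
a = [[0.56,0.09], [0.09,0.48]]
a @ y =[[0.03,0.13], [0.12,-0.02]]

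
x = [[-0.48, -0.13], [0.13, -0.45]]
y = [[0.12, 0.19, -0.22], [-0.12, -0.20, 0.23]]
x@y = [[-0.04, -0.07, 0.08],[0.07, 0.11, -0.13]]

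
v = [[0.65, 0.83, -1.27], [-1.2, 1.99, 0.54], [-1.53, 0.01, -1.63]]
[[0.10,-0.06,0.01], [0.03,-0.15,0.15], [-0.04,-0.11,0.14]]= v @ [[0.05, 0.04, -0.07],[0.05, -0.06, 0.04],[-0.02, 0.03, -0.02]]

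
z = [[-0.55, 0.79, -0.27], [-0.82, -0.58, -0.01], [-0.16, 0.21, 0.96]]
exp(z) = [[0.43, 0.38, -0.35],[-0.42, 0.39, 0.1],[-0.29, 0.20, 2.66]]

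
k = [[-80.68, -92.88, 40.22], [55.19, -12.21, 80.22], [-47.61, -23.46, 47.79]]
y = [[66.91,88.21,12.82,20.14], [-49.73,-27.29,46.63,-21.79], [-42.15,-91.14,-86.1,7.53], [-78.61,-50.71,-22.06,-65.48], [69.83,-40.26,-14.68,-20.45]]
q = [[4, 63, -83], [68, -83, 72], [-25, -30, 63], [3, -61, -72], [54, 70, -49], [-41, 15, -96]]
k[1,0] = 55.19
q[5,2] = -96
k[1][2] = 80.22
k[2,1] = -23.46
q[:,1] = [63, -83, -30, -61, 70, 15]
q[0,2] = -83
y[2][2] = -86.1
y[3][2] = -22.06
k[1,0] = 55.19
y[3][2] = -22.06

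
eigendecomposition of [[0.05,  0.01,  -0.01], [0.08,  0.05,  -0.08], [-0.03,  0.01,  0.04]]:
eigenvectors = [[(0.33+0j), 0.02+0.28j, 0.02-0.28j], [0.94+0.00j, (-0.81+0j), -0.81-0.00j], [(-0.01+0j), -0.17+0.49j, (-0.17-0.49j)]]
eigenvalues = [(0.08+0j), (0.03+0.02j), (0.03-0.02j)]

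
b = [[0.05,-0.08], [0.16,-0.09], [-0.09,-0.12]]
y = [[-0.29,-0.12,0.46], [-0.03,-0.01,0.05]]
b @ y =[[-0.01, -0.01, 0.02], [-0.04, -0.02, 0.07], [0.03, 0.01, -0.05]]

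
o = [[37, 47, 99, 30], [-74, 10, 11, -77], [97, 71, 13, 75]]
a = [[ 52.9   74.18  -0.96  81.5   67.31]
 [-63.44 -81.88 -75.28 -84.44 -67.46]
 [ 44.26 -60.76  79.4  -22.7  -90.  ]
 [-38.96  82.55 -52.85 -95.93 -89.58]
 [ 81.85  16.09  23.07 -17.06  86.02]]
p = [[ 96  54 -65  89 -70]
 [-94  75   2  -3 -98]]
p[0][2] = -65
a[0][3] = 81.5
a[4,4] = 86.02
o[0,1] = 47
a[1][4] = -67.46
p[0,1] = 54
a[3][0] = -38.96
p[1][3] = -3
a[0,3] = 81.5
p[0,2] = -65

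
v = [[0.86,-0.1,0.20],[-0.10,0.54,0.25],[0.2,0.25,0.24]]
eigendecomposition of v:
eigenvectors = [[-0.26, -0.96, -0.04], [-0.47, 0.09, 0.88], [0.84, -0.25, 0.48]]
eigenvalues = [0.04, 0.92, 0.68]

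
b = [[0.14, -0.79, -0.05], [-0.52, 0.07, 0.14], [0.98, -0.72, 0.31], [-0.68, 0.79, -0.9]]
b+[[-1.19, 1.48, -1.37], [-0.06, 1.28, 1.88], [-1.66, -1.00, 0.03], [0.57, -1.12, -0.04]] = [[-1.05, 0.69, -1.42], [-0.58, 1.35, 2.02], [-0.68, -1.72, 0.34], [-0.11, -0.33, -0.94]]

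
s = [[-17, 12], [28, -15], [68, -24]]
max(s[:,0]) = 68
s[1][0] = 28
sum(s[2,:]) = 44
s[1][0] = 28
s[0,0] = -17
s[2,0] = 68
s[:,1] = [12, -15, -24]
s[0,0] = -17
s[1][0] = 28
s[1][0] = 28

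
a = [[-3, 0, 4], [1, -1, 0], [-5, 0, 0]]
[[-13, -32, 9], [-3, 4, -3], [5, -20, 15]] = a @ [[-1, 4, -3], [2, 0, 0], [-4, -5, 0]]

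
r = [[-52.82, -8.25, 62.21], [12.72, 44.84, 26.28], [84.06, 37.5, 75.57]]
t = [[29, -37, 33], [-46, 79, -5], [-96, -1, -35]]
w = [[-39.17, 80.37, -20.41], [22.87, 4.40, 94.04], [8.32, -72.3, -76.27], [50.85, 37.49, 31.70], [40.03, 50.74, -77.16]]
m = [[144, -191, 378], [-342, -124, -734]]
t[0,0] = 29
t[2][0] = -96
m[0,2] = 378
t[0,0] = 29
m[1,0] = -342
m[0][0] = 144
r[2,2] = 75.57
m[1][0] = -342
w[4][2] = -77.16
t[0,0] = 29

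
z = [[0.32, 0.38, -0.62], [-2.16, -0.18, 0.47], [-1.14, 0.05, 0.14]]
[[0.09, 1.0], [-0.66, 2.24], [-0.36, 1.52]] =z@[[0.30, -1.50], [-0.16, 1.09], [-0.09, -1.72]]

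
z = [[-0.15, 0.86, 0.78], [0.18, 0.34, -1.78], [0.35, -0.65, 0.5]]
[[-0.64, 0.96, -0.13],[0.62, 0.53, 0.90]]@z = [[0.22, -0.14, -2.27], [0.32, 0.13, -0.01]]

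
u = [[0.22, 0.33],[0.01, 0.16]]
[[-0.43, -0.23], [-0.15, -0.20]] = u@[[-0.58,0.92], [-0.91,-1.32]]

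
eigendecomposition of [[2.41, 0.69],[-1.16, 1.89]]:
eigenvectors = [[(-0.18-0.58j), -0.18+0.58j], [0.79+0.00j, (0.79-0j)]]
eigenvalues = [(2.15+0.86j), (2.15-0.86j)]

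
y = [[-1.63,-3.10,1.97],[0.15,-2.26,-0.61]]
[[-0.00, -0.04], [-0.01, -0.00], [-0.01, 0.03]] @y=[[-0.01, 0.09, 0.02], [0.02, 0.03, -0.02], [0.02, -0.04, -0.04]]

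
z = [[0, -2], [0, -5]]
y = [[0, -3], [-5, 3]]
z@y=[[10, -6], [25, -15]]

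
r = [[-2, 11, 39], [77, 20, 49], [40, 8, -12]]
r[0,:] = [-2, 11, 39]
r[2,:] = [40, 8, -12]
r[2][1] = 8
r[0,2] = 39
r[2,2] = -12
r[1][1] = 20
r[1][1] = 20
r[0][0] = -2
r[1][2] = 49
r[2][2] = -12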